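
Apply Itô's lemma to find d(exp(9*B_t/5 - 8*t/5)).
d(exp(9*B_t/5 - 8*t/5)) = (exp(9*B_t/5 - 8*t/5)/50) dt + (9*exp(9*B_t/5 - 8*t/5)/5) dB_t

Itô's formula for f(t, x): d f(t, B_t) = (f_t + (1/2) f_xx) dt + f_x dB_t. Compute partials of f(t, x) = exp(-8*t/5 + 9*x/5):
  f_t(t,x)  = -8*exp(-8*t/5 + 9*x/5)/5
  f_x(t,x)  = 9*exp(-8*t/5 + 9*x/5)/5
  f_xx(t,x) = 81*exp(-8*t/5 + 9*x/5)/25
Assemble drift = f_t + (1/2) f_xx = exp(-8*t/5 + 9*x/5)/50 and diffusion = f_x = 9*exp(-8*t/5 + 9*x/5)/5. Substituting x = B_t:
  d(exp(9*B_t/5 - 8*t/5)) = (exp(9*B_t/5 - 8*t/5)/50) dt + (9*exp(9*B_t/5 - 8*t/5)/5) dB_t.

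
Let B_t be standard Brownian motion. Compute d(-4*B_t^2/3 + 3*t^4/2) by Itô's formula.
d(-4*B_t^2/3 + 3*t^4/2) = (6*t^3 - 4/3) dt + (-8*B_t/3) dB_t

Itô's formula for f(t, x): d f(t, B_t) = (f_t + (1/2) f_xx) dt + f_x dB_t. Compute partials of f(t, x) = 3*t^4/2 - 4*x^2/3:
  f_t(t,x)  = 6*t^3
  f_x(t,x)  = -8*x/3
  f_xx(t,x) = -8/3
Assemble drift = f_t + (1/2) f_xx = 6*t^3 - 4/3 and diffusion = f_x = -8*x/3. Substituting x = B_t:
  d(-4*B_t^2/3 + 3*t^4/2) = (6*t^3 - 4/3) dt + (-8*B_t/3) dB_t.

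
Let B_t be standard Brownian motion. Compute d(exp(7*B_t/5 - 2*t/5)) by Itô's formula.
d(exp(7*B_t/5 - 2*t/5)) = (29*exp(7*B_t/5 - 2*t/5)/50) dt + (7*exp(7*B_t/5 - 2*t/5)/5) dB_t

Itô's formula for f(t, x): d f(t, B_t) = (f_t + (1/2) f_xx) dt + f_x dB_t. Compute partials of f(t, x) = exp(-2*t/5 + 7*x/5):
  f_t(t,x)  = -2*exp(-2*t/5 + 7*x/5)/5
  f_x(t,x)  = 7*exp(-2*t/5 + 7*x/5)/5
  f_xx(t,x) = 49*exp(-2*t/5 + 7*x/5)/25
Assemble drift = f_t + (1/2) f_xx = 29*exp(-2*t/5 + 7*x/5)/50 and diffusion = f_x = 7*exp(-2*t/5 + 7*x/5)/5. Substituting x = B_t:
  d(exp(7*B_t/5 - 2*t/5)) = (29*exp(7*B_t/5 - 2*t/5)/50) dt + (7*exp(7*B_t/5 - 2*t/5)/5) dB_t.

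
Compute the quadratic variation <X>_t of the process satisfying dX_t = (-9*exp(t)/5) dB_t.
<X>_t = 81*exp(2*t)/50 - 81/50

For an Itô process dX_t = a(t) dt + b(t) dB_t, the quadratic variation is <X>_t = int_0^t b(s)^2 ds (the drift term does not contribute). Here b(s) = -9*exp(s)/5, so
  b(s)^2 = 81*exp(2*s)/25.
Integrating from 0 to t:
  <X>_t = int_0^t (81*exp(2*s)/25) ds = 81*exp(2*t)/50 - 81/50.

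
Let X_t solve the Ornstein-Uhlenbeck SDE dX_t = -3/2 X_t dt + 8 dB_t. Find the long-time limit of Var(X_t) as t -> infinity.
lim Var(X_t) = 64/3

The OU SDE dX = -theta X dt + sigma dB admits the integrating factor exp(theta t): d(exp(theta t) X_t) = sigma exp(theta t) dB_t. Integrating from 0 to t gives X_t = x_0 * exp(-theta t) + sigma * int_0^t exp(-theta (t-s)) dB_s for any initial x_0. The Itô integral has variance (by the Itô isometry) sigma^2 * int_0^t exp(-2 theta (t - s)) ds = sigma^2 * (1 - exp(-2 theta t)) / (2 theta), independent of x_0.
With theta = 3/2, sigma = 8:
  Var(X_t) = (8)^2 * (1 - exp(-2*3/2 t)) / (2 * 3/2) = 64/3 - 64*exp(-3*t)/3.
As t -> infinity, exp(-2*3/2 t) -> 0, so the stationary variance is sigma^2 / (2 theta) = 64/3.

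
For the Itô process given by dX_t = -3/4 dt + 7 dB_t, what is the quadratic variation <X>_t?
<X>_t = 49*t

For an Itô process dX_t = a(t) dt + b(t) dB_t, the quadratic variation is <X>_t = int_0^t b(s)^2 ds (the drift term does not contribute). Here b(s) = 7, so
  b(s)^2 = 49.
Integrating from 0 to t:
  <X>_t = int_0^t (49) ds = 49*t.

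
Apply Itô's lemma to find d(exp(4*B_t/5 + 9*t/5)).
d(exp(4*B_t/5 + 9*t/5)) = (53*exp(4*B_t/5 + 9*t/5)/25) dt + (4*exp(4*B_t/5 + 9*t/5)/5) dB_t

Itô's formula for f(t, x): d f(t, B_t) = (f_t + (1/2) f_xx) dt + f_x dB_t. Compute partials of f(t, x) = exp(9*t/5 + 4*x/5):
  f_t(t,x)  = 9*exp(9*t/5 + 4*x/5)/5
  f_x(t,x)  = 4*exp(9*t/5 + 4*x/5)/5
  f_xx(t,x) = 16*exp(9*t/5 + 4*x/5)/25
Assemble drift = f_t + (1/2) f_xx = 53*exp(9*t/5 + 4*x/5)/25 and diffusion = f_x = 4*exp(9*t/5 + 4*x/5)/5. Substituting x = B_t:
  d(exp(4*B_t/5 + 9*t/5)) = (53*exp(4*B_t/5 + 9*t/5)/25) dt + (4*exp(4*B_t/5 + 9*t/5)/5) dB_t.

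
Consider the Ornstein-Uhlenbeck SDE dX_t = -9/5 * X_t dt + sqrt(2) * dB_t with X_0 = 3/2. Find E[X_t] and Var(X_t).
E[X_t] = 3*exp(-9*t/5)/2; Var(X_t) = 5/9 - 5*exp(-18*t/5)/9

The OU SDE dX = -theta X dt + sigma dB admits the integrating factor exp(theta t): d(exp(theta t) X_t) = sigma exp(theta t) dB_t. Integrating from 0 to t:
  X_t = x_0 * exp(-theta t) + sigma * int_0^t exp(-theta (t-s)) dB_s.
The Itô integral has mean 0 and (by the Itô isometry) variance sigma^2 * int_0^t exp(-2 theta (t - s)) ds = sigma^2 * (1 - exp(-2 theta t)) / (2 theta).
With theta = 9/5, sigma = sqrt(2), x_0 = 3/2:
  E[X_t] = 3/2 * exp(-9/5 t) = 3*exp(-9*t/5)/2
  Var(X_t) = (sqrt(2))^2 * (1 - exp(-2*9/5 t)) / (2 * 9/5) = 5/9 - 5*exp(-18*t/5)/9.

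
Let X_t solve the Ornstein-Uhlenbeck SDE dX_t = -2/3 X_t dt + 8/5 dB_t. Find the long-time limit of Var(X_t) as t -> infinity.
lim Var(X_t) = 48/25

The OU SDE dX = -theta X dt + sigma dB admits the integrating factor exp(theta t): d(exp(theta t) X_t) = sigma exp(theta t) dB_t. Integrating from 0 to t gives X_t = x_0 * exp(-theta t) + sigma * int_0^t exp(-theta (t-s)) dB_s for any initial x_0. The Itô integral has variance (by the Itô isometry) sigma^2 * int_0^t exp(-2 theta (t - s)) ds = sigma^2 * (1 - exp(-2 theta t)) / (2 theta), independent of x_0.
With theta = 2/3, sigma = 8/5:
  Var(X_t) = (8/5)^2 * (1 - exp(-2*2/3 t)) / (2 * 2/3) = 48/25 - 48*exp(-4*t/3)/25.
As t -> infinity, exp(-2*2/3 t) -> 0, so the stationary variance is sigma^2 / (2 theta) = 48/25.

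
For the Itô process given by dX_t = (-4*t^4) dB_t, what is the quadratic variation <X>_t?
<X>_t = 16*t^9/9

For an Itô process dX_t = a(t) dt + b(t) dB_t, the quadratic variation is <X>_t = int_0^t b(s)^2 ds (the drift term does not contribute). Here b(s) = -4*s^4, so
  b(s)^2 = 16*s^8.
Integrating from 0 to t:
  <X>_t = int_0^t (16*s^8) ds = 16*t^9/9.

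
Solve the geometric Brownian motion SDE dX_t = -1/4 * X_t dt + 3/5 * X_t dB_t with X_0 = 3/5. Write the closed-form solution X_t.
X_t = 3/5 * exp((-43/100) * t + (3/5) * B_t)

For GBM dX = mu X dt + sigma X dB with X_0 = x_0, apply Itô to Y = log X: dY = (mu - sigma^2/2) dt + sigma dB, so Y_t = log(x_0) + (mu - sigma^2/2) t + sigma B_t and hence X_t = x_0 * exp((mu - sigma^2/2) t + sigma B_t).
With mu = -1/4, sigma = 3/5, x_0 = 3/5, this gives:
  X_t = 3/5 * exp((-43/100) * t + (3/5) * B_t).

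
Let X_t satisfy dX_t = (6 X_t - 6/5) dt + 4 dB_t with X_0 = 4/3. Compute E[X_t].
E[X_t] = 17*exp(6*t)/15 + 1/5

Taking expectations and using E[dB_t] = 0, the mean m(t) = E[X_t] satisfies the ODE m'(t) = a m(t) + b with m(0) = x_0. With a = 6, b = -6/5, x_0 = 4/3, the solution is
  m(t) = x_0 * exp(a t) + (b/a) * (exp(a t) - 1)
       = (4/3) * exp(6 t) + ((-6/5)/6) * (exp(6 t) - 1)
       = 17*exp(6*t)/15 + 1/5.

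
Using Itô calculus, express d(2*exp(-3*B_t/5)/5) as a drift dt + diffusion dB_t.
d(2*exp(-3*B_t/5)/5) = (9*exp(-3*B_t/5)/125) dt + (-6*exp(-3*B_t/5)/25) dB_t

Itô's formula for f(B_t) gives d f(B_t) = f'(B_t) dB_t + (1/2) f''(B_t) dt. Compute derivatives of f(x) = 2*exp(-3*x/5)/5:
  f'(x)  = -6*exp(-3*x/5)/25
  f''(x) = 18*exp(-3*x/5)/125
Substitute x = B_t and multiply the f'' term by 1/2:
  drift     = (1/2) * (18*exp(-3*x/5)/125) evaluated at B_t = 9*exp(-3*B_t/5)/125
  diffusion = (-6*exp(-3*x/5)/25) evaluated at B_t = -6*exp(-3*B_t/5)/25
Therefore d(2*exp(-3*B_t/5)/5) = (9*exp(-3*B_t/5)/125) dt + (-6*exp(-3*B_t/5)/25) dB_t.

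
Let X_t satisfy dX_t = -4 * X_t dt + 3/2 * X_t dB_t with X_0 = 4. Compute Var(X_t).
Var(X_t) = (16*exp(9*t/4) - 16)*exp(-8*t)

For GBM dX = mu X dt + sigma X dB with X_0 = x_0, apply Itô to Y = log X: dY = (mu - sigma^2/2) dt + sigma dB, so Y_t = log(x_0) + (mu - sigma^2/2) t + sigma B_t and hence X_t = x_0 * exp((mu - sigma^2/2) t + sigma B_t).
With mu = -4, sigma = 3/2, x_0 = 4, this gives:
  X_t = 4 * exp((-41/8) * t + (3/2) * B_t).
Since sigma*B_t ~ Normal(0, sigma^2 t), E[exp(sigma*B_t)] = exp(sigma^2 t / 2); so E[X_t] = x_0 * exp((mu - sigma^2/2) t) * exp(sigma^2 t / 2) = x_0 * exp(mu t) = 4*exp(-4*t).
Var(X_t) = E[X_t^2] - (E[X_t])^2 = x_0^2 * exp(2 mu t) * (exp(sigma^2 t) - 1) = (16*exp(9*t/4) - 16)*exp(-8*t).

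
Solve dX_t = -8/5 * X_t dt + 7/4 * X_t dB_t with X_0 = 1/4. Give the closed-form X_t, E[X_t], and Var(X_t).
X_t = 1/4 * exp((-501/160) t + (7/4) B_t); E[X_t] = exp(-8*t/5)/4; Var(X_t) = (exp(49*t/16) - 1)*exp(-16*t/5)/16

For GBM dX = mu X dt + sigma X dB with X_0 = x_0, apply Itô to Y = log X: dY = (mu - sigma^2/2) dt + sigma dB, so Y_t = log(x_0) + (mu - sigma^2/2) t + sigma B_t and hence X_t = x_0 * exp((mu - sigma^2/2) t + sigma B_t).
With mu = -8/5, sigma = 7/4, x_0 = 1/4, this gives:
  X_t = 1/4 * exp((-501/160) * t + (7/4) * B_t).
Since sigma*B_t ~ Normal(0, sigma^2 t), E[exp(sigma*B_t)] = exp(sigma^2 t / 2); so E[X_t] = x_0 * exp((mu - sigma^2/2) t) * exp(sigma^2 t / 2) = x_0 * exp(mu t) = exp(-8*t/5)/4.
Var(X_t) = E[X_t^2] - (E[X_t])^2 = x_0^2 * exp(2 mu t) * (exp(sigma^2 t) - 1) = (exp(49*t/16) - 1)*exp(-16*t/5)/16.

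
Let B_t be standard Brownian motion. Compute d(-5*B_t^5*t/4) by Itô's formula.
d(-5*B_t^5*t/4) = (5*B_t^3*(-B_t^2 - 10*t)/4) dt + (-25*B_t^4*t/4) dB_t

Itô's formula for f(t, x): d f(t, B_t) = (f_t + (1/2) f_xx) dt + f_x dB_t. Compute partials of f(t, x) = -5*t*x^5/4:
  f_t(t,x)  = -5*x^5/4
  f_x(t,x)  = -25*t*x^4/4
  f_xx(t,x) = -25*t*x^3
Assemble drift = f_t + (1/2) f_xx = 5*x^3*(-10*t - x^2)/4 and diffusion = f_x = -25*t*x^4/4. Substituting x = B_t:
  d(-5*B_t^5*t/4) = (5*B_t^3*(-B_t^2 - 10*t)/4) dt + (-25*B_t^4*t/4) dB_t.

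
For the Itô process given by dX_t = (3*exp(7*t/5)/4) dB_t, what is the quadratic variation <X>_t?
<X>_t = 45*exp(14*t/5)/224 - 45/224

For an Itô process dX_t = a(t) dt + b(t) dB_t, the quadratic variation is <X>_t = int_0^t b(s)^2 ds (the drift term does not contribute). Here b(s) = 3*exp(7*s/5)/4, so
  b(s)^2 = 9*exp(14*s/5)/16.
Integrating from 0 to t:
  <X>_t = int_0^t (9*exp(14*s/5)/16) ds = 45*exp(14*t/5)/224 - 45/224.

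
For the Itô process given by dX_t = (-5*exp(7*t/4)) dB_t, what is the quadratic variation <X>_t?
<X>_t = 50*exp(7*t/2)/7 - 50/7

For an Itô process dX_t = a(t) dt + b(t) dB_t, the quadratic variation is <X>_t = int_0^t b(s)^2 ds (the drift term does not contribute). Here b(s) = -5*exp(7*s/4), so
  b(s)^2 = 25*exp(7*s/2).
Integrating from 0 to t:
  <X>_t = int_0^t (25*exp(7*s/2)) ds = 50*exp(7*t/2)/7 - 50/7.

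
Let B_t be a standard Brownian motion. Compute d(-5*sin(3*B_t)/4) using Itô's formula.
d(-5*sin(3*B_t)/4) = (45*sin(3*B_t)/8) dt + (-15*cos(3*B_t)/4) dB_t

Itô's formula for f(B_t) gives d f(B_t) = f'(B_t) dB_t + (1/2) f''(B_t) dt. Compute derivatives of f(x) = -5*sin(3*x)/4:
  f'(x)  = -15*cos(3*x)/4
  f''(x) = 45*sin(3*x)/4
Substitute x = B_t and multiply the f'' term by 1/2:
  drift     = (1/2) * (45*sin(3*x)/4) evaluated at B_t = 45*sin(3*B_t)/8
  diffusion = (-15*cos(3*x)/4) evaluated at B_t = -15*cos(3*B_t)/4
Therefore d(-5*sin(3*B_t)/4) = (45*sin(3*B_t)/8) dt + (-15*cos(3*B_t)/4) dB_t.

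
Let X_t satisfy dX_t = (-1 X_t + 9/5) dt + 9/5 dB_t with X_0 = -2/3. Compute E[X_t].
E[X_t] = 9/5 - 37*exp(-t)/15

Taking expectations and using E[dB_t] = 0, the mean m(t) = E[X_t] satisfies the ODE m'(t) = a m(t) + b with m(0) = x_0. With a = -1, b = 9/5, x_0 = -2/3, the solution is
  m(t) = x_0 * exp(a t) + (b/a) * (exp(a t) - 1)
       = (-2/3) * exp((-1) t) + ((9/5)/(-1)) * (exp((-1) t) - 1)
       = 9/5 - 37*exp(-t)/15.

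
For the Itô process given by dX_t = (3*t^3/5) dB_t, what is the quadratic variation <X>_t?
<X>_t = 9*t^7/175

For an Itô process dX_t = a(t) dt + b(t) dB_t, the quadratic variation is <X>_t = int_0^t b(s)^2 ds (the drift term does not contribute). Here b(s) = 3*s^3/5, so
  b(s)^2 = 9*s^6/25.
Integrating from 0 to t:
  <X>_t = int_0^t (9*s^6/25) ds = 9*t^7/175.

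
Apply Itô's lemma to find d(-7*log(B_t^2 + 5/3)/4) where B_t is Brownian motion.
d(-7*log(B_t^2 + 5/3)/4) = (21*(3*B_t^2 - 5)/(4*(3*B_t^2 + 5)^2)) dt + (-21*B_t/(6*B_t^2 + 10)) dB_t

Itô's formula for f(B_t) gives d f(B_t) = f'(B_t) dB_t + (1/2) f''(B_t) dt. Compute derivatives of f(x) = -7*log(x^2 + 5/3)/4:
  f'(x)  = -21*x/(6*x^2 + 10)
  f''(x) = 21*(3*x^2 - 5)/(2*(3*x^2 + 5)^2)
Substitute x = B_t and multiply the f'' term by 1/2:
  drift     = (1/2) * (21*(3*x^2 - 5)/(2*(3*x^2 + 5)^2)) evaluated at B_t = 21*(3*B_t^2 - 5)/(4*(3*B_t^2 + 5)^2)
  diffusion = (-21*x/(6*x^2 + 10)) evaluated at B_t = -21*B_t/(6*B_t^2 + 10)
Therefore d(-7*log(B_t^2 + 5/3)/4) = (21*(3*B_t^2 - 5)/(4*(3*B_t^2 + 5)^2)) dt + (-21*B_t/(6*B_t^2 + 10)) dB_t.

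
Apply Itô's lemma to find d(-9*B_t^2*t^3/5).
d(-9*B_t^2*t^3/5) = (9*t^2*(-3*B_t^2 - t)/5) dt + (-18*B_t*t^3/5) dB_t

Itô's formula for f(t, x): d f(t, B_t) = (f_t + (1/2) f_xx) dt + f_x dB_t. Compute partials of f(t, x) = -9*t^3*x^2/5:
  f_t(t,x)  = -27*t^2*x^2/5
  f_x(t,x)  = -18*t^3*x/5
  f_xx(t,x) = -18*t^3/5
Assemble drift = f_t + (1/2) f_xx = 9*t^2*(-t - 3*x^2)/5 and diffusion = f_x = -18*t^3*x/5. Substituting x = B_t:
  d(-9*B_t^2*t^3/5) = (9*t^2*(-3*B_t^2 - t)/5) dt + (-18*B_t*t^3/5) dB_t.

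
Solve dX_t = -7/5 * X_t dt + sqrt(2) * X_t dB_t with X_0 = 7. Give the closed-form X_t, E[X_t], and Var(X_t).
X_t = 7 * exp((-12/5) t + (sqrt(2)) B_t); E[X_t] = 7*exp(-7*t/5); Var(X_t) = (49*exp(2*t) - 49)*exp(-14*t/5)

For GBM dX = mu X dt + sigma X dB with X_0 = x_0, apply Itô to Y = log X: dY = (mu - sigma^2/2) dt + sigma dB, so Y_t = log(x_0) + (mu - sigma^2/2) t + sigma B_t and hence X_t = x_0 * exp((mu - sigma^2/2) t + sigma B_t).
With mu = -7/5, sigma = sqrt(2), x_0 = 7, this gives:
  X_t = 7 * exp((-12/5) * t + (sqrt(2)) * B_t).
Since sigma*B_t ~ Normal(0, sigma^2 t), E[exp(sigma*B_t)] = exp(sigma^2 t / 2); so E[X_t] = x_0 * exp((mu - sigma^2/2) t) * exp(sigma^2 t / 2) = x_0 * exp(mu t) = 7*exp(-7*t/5).
Var(X_t) = E[X_t^2] - (E[X_t])^2 = x_0^2 * exp(2 mu t) * (exp(sigma^2 t) - 1) = (49*exp(2*t) - 49)*exp(-14*t/5).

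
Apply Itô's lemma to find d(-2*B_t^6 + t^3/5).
d(-2*B_t^6 + t^3/5) = (-30*B_t^4 + 3*t^2/5) dt + (-12*B_t^5) dB_t

Itô's formula for f(t, x): d f(t, B_t) = (f_t + (1/2) f_xx) dt + f_x dB_t. Compute partials of f(t, x) = t^3/5 - 2*x^6:
  f_t(t,x)  = 3*t^2/5
  f_x(t,x)  = -12*x^5
  f_xx(t,x) = -60*x^4
Assemble drift = f_t + (1/2) f_xx = 3*t^2/5 - 30*x^4 and diffusion = f_x = -12*x^5. Substituting x = B_t:
  d(-2*B_t^6 + t^3/5) = (-30*B_t^4 + 3*t^2/5) dt + (-12*B_t^5) dB_t.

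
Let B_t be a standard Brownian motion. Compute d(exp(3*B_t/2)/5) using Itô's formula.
d(exp(3*B_t/2)/5) = (9*exp(3*B_t/2)/40) dt + (3*exp(3*B_t/2)/10) dB_t

Itô's formula for f(B_t) gives d f(B_t) = f'(B_t) dB_t + (1/2) f''(B_t) dt. Compute derivatives of f(x) = exp(3*x/2)/5:
  f'(x)  = 3*exp(3*x/2)/10
  f''(x) = 9*exp(3*x/2)/20
Substitute x = B_t and multiply the f'' term by 1/2:
  drift     = (1/2) * (9*exp(3*x/2)/20) evaluated at B_t = 9*exp(3*B_t/2)/40
  diffusion = (3*exp(3*x/2)/10) evaluated at B_t = 3*exp(3*B_t/2)/10
Therefore d(exp(3*B_t/2)/5) = (9*exp(3*B_t/2)/40) dt + (3*exp(3*B_t/2)/10) dB_t.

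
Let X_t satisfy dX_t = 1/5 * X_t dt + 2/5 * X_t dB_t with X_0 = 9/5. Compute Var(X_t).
Var(X_t) = 81*(exp(4*t/25) - 1)*exp(2*t/5)/25

For GBM dX = mu X dt + sigma X dB with X_0 = x_0, apply Itô to Y = log X: dY = (mu - sigma^2/2) dt + sigma dB, so Y_t = log(x_0) + (mu - sigma^2/2) t + sigma B_t and hence X_t = x_0 * exp((mu - sigma^2/2) t + sigma B_t).
With mu = 1/5, sigma = 2/5, x_0 = 9/5, this gives:
  X_t = 9/5 * exp((3/25) * t + (2/5) * B_t).
Since sigma*B_t ~ Normal(0, sigma^2 t), E[exp(sigma*B_t)] = exp(sigma^2 t / 2); so E[X_t] = x_0 * exp((mu - sigma^2/2) t) * exp(sigma^2 t / 2) = x_0 * exp(mu t) = 9*exp(t/5)/5.
Var(X_t) = E[X_t^2] - (E[X_t])^2 = x_0^2 * exp(2 mu t) * (exp(sigma^2 t) - 1) = 81*(exp(4*t/25) - 1)*exp(2*t/5)/25.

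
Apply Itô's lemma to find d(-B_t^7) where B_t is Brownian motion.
d(-B_t^7) = (-21*B_t^5) dt + (-7*B_t^6) dB_t

Itô's formula for f(B_t) gives d f(B_t) = f'(B_t) dB_t + (1/2) f''(B_t) dt. Compute derivatives of f(x) = -x^7:
  f'(x)  = -7*x^6
  f''(x) = -42*x^5
Substitute x = B_t and multiply the f'' term by 1/2:
  drift     = (1/2) * (-42*x^5) evaluated at B_t = -21*B_t^5
  diffusion = (-7*x^6) evaluated at B_t = -7*B_t^6
Therefore d(-B_t^7) = (-21*B_t^5) dt + (-7*B_t^6) dB_t.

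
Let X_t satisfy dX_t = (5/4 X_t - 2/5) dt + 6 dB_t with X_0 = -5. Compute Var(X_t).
Var(X_t) = 72*exp(5*t/2)/5 - 72/5

The variance V(t) = Var(X_t) satisfies V'(t) = 2 a V(t) + c^2 with V(0) = 0 (drift coefficient is linear in X, diffusion is constant). With a = 5/4, c = 6, the solution is
  V(t) = (c^2 / (2 a)) * (exp(2 a t) - 1)
       = (6^2 / (2*(5/4))) * (exp((5/2) t) - 1)
       = 72*exp(5*t/2)/5 - 72/5.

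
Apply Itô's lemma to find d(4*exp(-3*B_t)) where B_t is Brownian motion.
d(4*exp(-3*B_t)) = (18*exp(-3*B_t)) dt + (-12*exp(-3*B_t)) dB_t

Itô's formula for f(B_t) gives d f(B_t) = f'(B_t) dB_t + (1/2) f''(B_t) dt. Compute derivatives of f(x) = 4*exp(-3*x):
  f'(x)  = -12*exp(-3*x)
  f''(x) = 36*exp(-3*x)
Substitute x = B_t and multiply the f'' term by 1/2:
  drift     = (1/2) * (36*exp(-3*x)) evaluated at B_t = 18*exp(-3*B_t)
  diffusion = (-12*exp(-3*x)) evaluated at B_t = -12*exp(-3*B_t)
Therefore d(4*exp(-3*B_t)) = (18*exp(-3*B_t)) dt + (-12*exp(-3*B_t)) dB_t.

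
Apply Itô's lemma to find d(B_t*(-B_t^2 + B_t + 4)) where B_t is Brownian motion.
d(B_t*(-B_t^2 + B_t + 4)) = (1 - 3*B_t) dt + (-3*B_t^2 + 2*B_t + 4) dB_t

Itô's formula for f(B_t) gives d f(B_t) = f'(B_t) dB_t + (1/2) f''(B_t) dt. Compute derivatives of f(x) = x*(-x^2 + x + 4):
  f'(x)  = -3*x^2 + 2*x + 4
  f''(x) = 2 - 6*x
Substitute x = B_t and multiply the f'' term by 1/2:
  drift     = (1/2) * (2 - 6*x) evaluated at B_t = 1 - 3*B_t
  diffusion = (-3*x^2 + 2*x + 4) evaluated at B_t = -3*B_t^2 + 2*B_t + 4
Therefore d(B_t*(-B_t^2 + B_t + 4)) = (1 - 3*B_t) dt + (-3*B_t^2 + 2*B_t + 4) dB_t.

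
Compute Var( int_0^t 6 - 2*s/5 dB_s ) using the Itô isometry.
Var = 4*t*(t^2 - 45*t + 675)/75

The Itô integral of a deterministic integrand f(s) has mean 0 because each increment f(s) * (B_{s+ds} - B_s) has mean 0. By the Itô isometry:
  Var( int_0^t f(s) dB_s ) = E[ (int_0^t f(s) dB_s)^2 ] = int_0^t f(s)^2 ds.
Here f(s) = 6 - 2*s/5, so f(s)^2 = 4*(s - 15)^2/25. Integrate:
  int_0^t (4*(s - 15)^2/25) ds = 4*t*(t^2 - 45*t + 675)/75.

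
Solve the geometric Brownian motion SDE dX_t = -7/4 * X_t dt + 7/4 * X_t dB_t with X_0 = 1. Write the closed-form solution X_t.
X_t = 1 * exp((-105/32) * t + (7/4) * B_t)

For GBM dX = mu X dt + sigma X dB with X_0 = x_0, apply Itô to Y = log X: dY = (mu - sigma^2/2) dt + sigma dB, so Y_t = log(x_0) + (mu - sigma^2/2) t + sigma B_t and hence X_t = x_0 * exp((mu - sigma^2/2) t + sigma B_t).
With mu = -7/4, sigma = 7/4, x_0 = 1, this gives:
  X_t = 1 * exp((-105/32) * t + (7/4) * B_t).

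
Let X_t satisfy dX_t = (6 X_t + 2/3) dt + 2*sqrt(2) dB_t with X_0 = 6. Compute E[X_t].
E[X_t] = 55*exp(6*t)/9 - 1/9

Taking expectations and using E[dB_t] = 0, the mean m(t) = E[X_t] satisfies the ODE m'(t) = a m(t) + b with m(0) = x_0. With a = 6, b = 2/3, x_0 = 6, the solution is
  m(t) = x_0 * exp(a t) + (b/a) * (exp(a t) - 1)
       = 6 * exp(6 t) + ((2/3)/6) * (exp(6 t) - 1)
       = 55*exp(6*t)/9 - 1/9.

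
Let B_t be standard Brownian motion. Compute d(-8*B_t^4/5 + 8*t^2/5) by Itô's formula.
d(-8*B_t^4/5 + 8*t^2/5) = (-48*B_t^2/5 + 16*t/5) dt + (-32*B_t^3/5) dB_t

Itô's formula for f(t, x): d f(t, B_t) = (f_t + (1/2) f_xx) dt + f_x dB_t. Compute partials of f(t, x) = 8*t^2/5 - 8*x^4/5:
  f_t(t,x)  = 16*t/5
  f_x(t,x)  = -32*x^3/5
  f_xx(t,x) = -96*x^2/5
Assemble drift = f_t + (1/2) f_xx = 16*t/5 - 48*x^2/5 and diffusion = f_x = -32*x^3/5. Substituting x = B_t:
  d(-8*B_t^4/5 + 8*t^2/5) = (-48*B_t^2/5 + 16*t/5) dt + (-32*B_t^3/5) dB_t.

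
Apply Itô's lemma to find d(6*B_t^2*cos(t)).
d(6*B_t^2*cos(t)) = (-6*B_t^2*sin(t) + 6*cos(t)) dt + (12*B_t*cos(t)) dB_t

Itô's formula for f(t, x): d f(t, B_t) = (f_t + (1/2) f_xx) dt + f_x dB_t. Compute partials of f(t, x) = 6*x^2*cos(t):
  f_t(t,x)  = -6*x^2*sin(t)
  f_x(t,x)  = 12*x*cos(t)
  f_xx(t,x) = 12*cos(t)
Assemble drift = f_t + (1/2) f_xx = -6*x^2*sin(t) + 6*cos(t) and diffusion = f_x = 12*x*cos(t). Substituting x = B_t:
  d(6*B_t^2*cos(t)) = (-6*B_t^2*sin(t) + 6*cos(t)) dt + (12*B_t*cos(t)) dB_t.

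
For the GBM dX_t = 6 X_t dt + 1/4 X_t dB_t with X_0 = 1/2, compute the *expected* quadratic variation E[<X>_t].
E[<X>_t] = exp(193*t/16)/772 - 1/772

<X>_t = int_0^t ((1/4) * X_s)^2 ds. Taking expectation inside the integral: E[<X>_t] = (1/4)^2 * int_0^t E[X_s^2] ds. For GBM, E[X_s^2] = x_0^2 * exp((2 mu + sigma^2) s). Integrating:
  E[<X>_t] = (1/4)^2 * (1/2)^2 * (exp((2*6 + (1/4)^2) t) - 1) / (2*6 + (1/4)^2)
           = (1/4)^2 * (1/2)^2 * (exp((193/16) t) - 1) / (193/16) = exp(193*t/16)/772 - 1/772.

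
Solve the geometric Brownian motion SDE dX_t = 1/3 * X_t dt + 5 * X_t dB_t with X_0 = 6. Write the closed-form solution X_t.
X_t = 6 * exp((-73/6) * t + (5) * B_t)

For GBM dX = mu X dt + sigma X dB with X_0 = x_0, apply Itô to Y = log X: dY = (mu - sigma^2/2) dt + sigma dB, so Y_t = log(x_0) + (mu - sigma^2/2) t + sigma B_t and hence X_t = x_0 * exp((mu - sigma^2/2) t + sigma B_t).
With mu = 1/3, sigma = 5, x_0 = 6, this gives:
  X_t = 6 * exp((-73/6) * t + (5) * B_t).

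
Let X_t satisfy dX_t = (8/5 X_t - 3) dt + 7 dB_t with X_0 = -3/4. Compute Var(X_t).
Var(X_t) = 245*exp(16*t/5)/16 - 245/16

The variance V(t) = Var(X_t) satisfies V'(t) = 2 a V(t) + c^2 with V(0) = 0 (drift coefficient is linear in X, diffusion is constant). With a = 8/5, c = 7, the solution is
  V(t) = (c^2 / (2 a)) * (exp(2 a t) - 1)
       = (7^2 / (2*(8/5))) * (exp((16/5) t) - 1)
       = 245*exp(16*t/5)/16 - 245/16.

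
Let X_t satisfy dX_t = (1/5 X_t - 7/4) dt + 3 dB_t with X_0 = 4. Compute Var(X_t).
Var(X_t) = 45*exp(2*t/5)/2 - 45/2

The variance V(t) = Var(X_t) satisfies V'(t) = 2 a V(t) + c^2 with V(0) = 0 (drift coefficient is linear in X, diffusion is constant). With a = 1/5, c = 3, the solution is
  V(t) = (c^2 / (2 a)) * (exp(2 a t) - 1)
       = (3^2 / (2*(1/5))) * (exp((2/5) t) - 1)
       = 45*exp(2*t/5)/2 - 45/2.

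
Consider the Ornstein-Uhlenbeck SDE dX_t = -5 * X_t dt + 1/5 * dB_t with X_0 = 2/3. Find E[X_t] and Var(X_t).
E[X_t] = 2*exp(-5*t)/3; Var(X_t) = 1/250 - exp(-10*t)/250

The OU SDE dX = -theta X dt + sigma dB admits the integrating factor exp(theta t): d(exp(theta t) X_t) = sigma exp(theta t) dB_t. Integrating from 0 to t:
  X_t = x_0 * exp(-theta t) + sigma * int_0^t exp(-theta (t-s)) dB_s.
The Itô integral has mean 0 and (by the Itô isometry) variance sigma^2 * int_0^t exp(-2 theta (t - s)) ds = sigma^2 * (1 - exp(-2 theta t)) / (2 theta).
With theta = 5, sigma = 1/5, x_0 = 2/3:
  E[X_t] = 2/3 * exp(-5 t) = 2*exp(-5*t)/3
  Var(X_t) = (1/5)^2 * (1 - exp(-2*5 t)) / (2 * 5) = 1/250 - exp(-10*t)/250.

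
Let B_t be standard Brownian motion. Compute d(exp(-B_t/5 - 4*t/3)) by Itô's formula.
d(exp(-B_t/5 - 4*t/3)) = (-197*exp(-B_t/5 - 4*t/3)/150) dt + (-exp(-B_t/5 - 4*t/3)/5) dB_t

Itô's formula for f(t, x): d f(t, B_t) = (f_t + (1/2) f_xx) dt + f_x dB_t. Compute partials of f(t, x) = exp(-4*t/3 - x/5):
  f_t(t,x)  = -4*exp(-4*t/3 - x/5)/3
  f_x(t,x)  = -exp(-4*t/3 - x/5)/5
  f_xx(t,x) = exp(-4*t/3 - x/5)/25
Assemble drift = f_t + (1/2) f_xx = -197*exp(-4*t/3 - x/5)/150 and diffusion = f_x = -exp(-4*t/3 - x/5)/5. Substituting x = B_t:
  d(exp(-B_t/5 - 4*t/3)) = (-197*exp(-B_t/5 - 4*t/3)/150) dt + (-exp(-B_t/5 - 4*t/3)/5) dB_t.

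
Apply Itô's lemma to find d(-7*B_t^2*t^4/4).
d(-7*B_t^2*t^4/4) = (7*t^3*(-4*B_t^2 - t)/4) dt + (-7*B_t*t^4/2) dB_t

Itô's formula for f(t, x): d f(t, B_t) = (f_t + (1/2) f_xx) dt + f_x dB_t. Compute partials of f(t, x) = -7*t^4*x^2/4:
  f_t(t,x)  = -7*t^3*x^2
  f_x(t,x)  = -7*t^4*x/2
  f_xx(t,x) = -7*t^4/2
Assemble drift = f_t + (1/2) f_xx = 7*t^3*(-t - 4*x^2)/4 and diffusion = f_x = -7*t^4*x/2. Substituting x = B_t:
  d(-7*B_t^2*t^4/4) = (7*t^3*(-4*B_t^2 - t)/4) dt + (-7*B_t*t^4/2) dB_t.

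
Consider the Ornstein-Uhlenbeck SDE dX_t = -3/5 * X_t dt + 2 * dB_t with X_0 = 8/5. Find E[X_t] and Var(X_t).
E[X_t] = 8*exp(-3*t/5)/5; Var(X_t) = 10/3 - 10*exp(-6*t/5)/3

The OU SDE dX = -theta X dt + sigma dB admits the integrating factor exp(theta t): d(exp(theta t) X_t) = sigma exp(theta t) dB_t. Integrating from 0 to t:
  X_t = x_0 * exp(-theta t) + sigma * int_0^t exp(-theta (t-s)) dB_s.
The Itô integral has mean 0 and (by the Itô isometry) variance sigma^2 * int_0^t exp(-2 theta (t - s)) ds = sigma^2 * (1 - exp(-2 theta t)) / (2 theta).
With theta = 3/5, sigma = 2, x_0 = 8/5:
  E[X_t] = 8/5 * exp(-3/5 t) = 8*exp(-3*t/5)/5
  Var(X_t) = (2)^2 * (1 - exp(-2*3/5 t)) / (2 * 3/5) = 10/3 - 10*exp(-6*t/5)/3.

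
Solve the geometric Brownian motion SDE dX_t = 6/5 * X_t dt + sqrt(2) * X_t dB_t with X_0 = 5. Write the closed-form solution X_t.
X_t = 5 * exp((1/5) * t + (sqrt(2)) * B_t)

For GBM dX = mu X dt + sigma X dB with X_0 = x_0, apply Itô to Y = log X: dY = (mu - sigma^2/2) dt + sigma dB, so Y_t = log(x_0) + (mu - sigma^2/2) t + sigma B_t and hence X_t = x_0 * exp((mu - sigma^2/2) t + sigma B_t).
With mu = 6/5, sigma = sqrt(2), x_0 = 5, this gives:
  X_t = 5 * exp((1/5) * t + (sqrt(2)) * B_t).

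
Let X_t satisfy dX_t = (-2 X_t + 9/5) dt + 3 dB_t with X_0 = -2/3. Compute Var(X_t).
Var(X_t) = 9/4 - 9*exp(-4*t)/4

The variance V(t) = Var(X_t) satisfies V'(t) = 2 a V(t) + c^2 with V(0) = 0 (drift coefficient is linear in X, diffusion is constant). With a = -2, c = 3, the solution is
  V(t) = (c^2 / (2 a)) * (exp(2 a t) - 1)
       = (3^2 / (2*(-2))) * (exp((-4) t) - 1)
       = 9/4 - 9*exp(-4*t)/4.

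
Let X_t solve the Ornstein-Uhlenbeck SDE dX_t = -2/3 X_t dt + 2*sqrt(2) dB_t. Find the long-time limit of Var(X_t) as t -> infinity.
lim Var(X_t) = 6

The OU SDE dX = -theta X dt + sigma dB admits the integrating factor exp(theta t): d(exp(theta t) X_t) = sigma exp(theta t) dB_t. Integrating from 0 to t gives X_t = x_0 * exp(-theta t) + sigma * int_0^t exp(-theta (t-s)) dB_s for any initial x_0. The Itô integral has variance (by the Itô isometry) sigma^2 * int_0^t exp(-2 theta (t - s)) ds = sigma^2 * (1 - exp(-2 theta t)) / (2 theta), independent of x_0.
With theta = 2/3, sigma = 2*sqrt(2):
  Var(X_t) = (2*sqrt(2))^2 * (1 - exp(-2*2/3 t)) / (2 * 2/3) = 6 - 6*exp(-4*t/3).
As t -> infinity, exp(-2*2/3 t) -> 0, so the stationary variance is sigma^2 / (2 theta) = 6.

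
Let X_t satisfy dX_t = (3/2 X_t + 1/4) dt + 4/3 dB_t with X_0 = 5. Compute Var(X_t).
Var(X_t) = 16*exp(3*t)/27 - 16/27

The variance V(t) = Var(X_t) satisfies V'(t) = 2 a V(t) + c^2 with V(0) = 0 (drift coefficient is linear in X, diffusion is constant). With a = 3/2, c = 4/3, the solution is
  V(t) = (c^2 / (2 a)) * (exp(2 a t) - 1)
       = ((4/3)^2 / (2*(3/2))) * (exp(3 t) - 1)
       = 16*exp(3*t)/27 - 16/27.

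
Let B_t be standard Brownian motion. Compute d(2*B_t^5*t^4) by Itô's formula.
d(2*B_t^5*t^4) = (B_t^3*t^3*(8*B_t^2 + 20*t)) dt + (10*B_t^4*t^4) dB_t

Itô's formula for f(t, x): d f(t, B_t) = (f_t + (1/2) f_xx) dt + f_x dB_t. Compute partials of f(t, x) = 2*t^4*x^5:
  f_t(t,x)  = 8*t^3*x^5
  f_x(t,x)  = 10*t^4*x^4
  f_xx(t,x) = 40*t^4*x^3
Assemble drift = f_t + (1/2) f_xx = t^3*x^3*(20*t + 8*x^2) and diffusion = f_x = 10*t^4*x^4. Substituting x = B_t:
  d(2*B_t^5*t^4) = (B_t^3*t^3*(8*B_t^2 + 20*t)) dt + (10*B_t^4*t^4) dB_t.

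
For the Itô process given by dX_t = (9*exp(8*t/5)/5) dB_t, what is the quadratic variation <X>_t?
<X>_t = 81*exp(16*t/5)/80 - 81/80

For an Itô process dX_t = a(t) dt + b(t) dB_t, the quadratic variation is <X>_t = int_0^t b(s)^2 ds (the drift term does not contribute). Here b(s) = 9*exp(8*s/5)/5, so
  b(s)^2 = 81*exp(16*s/5)/25.
Integrating from 0 to t:
  <X>_t = int_0^t (81*exp(16*s/5)/25) ds = 81*exp(16*t/5)/80 - 81/80.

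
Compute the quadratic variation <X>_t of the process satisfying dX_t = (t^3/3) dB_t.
<X>_t = t^7/63

For an Itô process dX_t = a(t) dt + b(t) dB_t, the quadratic variation is <X>_t = int_0^t b(s)^2 ds (the drift term does not contribute). Here b(s) = s^3/3, so
  b(s)^2 = s^6/9.
Integrating from 0 to t:
  <X>_t = int_0^t (s^6/9) ds = t^7/63.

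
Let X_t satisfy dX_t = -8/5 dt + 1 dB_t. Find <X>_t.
<X>_t = t

For an Itô process dX_t = a(t) dt + b(t) dB_t, the quadratic variation is <X>_t = int_0^t b(s)^2 ds (the drift term does not contribute). Here b(s) = 1, so
  b(s)^2 = 1.
Integrating from 0 to t:
  <X>_t = int_0^t (1) ds = t.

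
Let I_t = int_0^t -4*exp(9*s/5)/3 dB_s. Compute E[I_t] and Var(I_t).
E[I_t] = 0; Var(I_t) = 40*exp(18*t/5)/81 - 40/81

The Itô integral of a deterministic integrand f(s) has mean 0 because each increment f(s) * (B_{s+ds} - B_s) has mean 0. By the Itô isometry:
  Var( int_0^t f(s) dB_s ) = E[ (int_0^t f(s) dB_s)^2 ] = int_0^t f(s)^2 ds.
Here f(s) = -4*exp(9*s/5)/3, so f(s)^2 = 16*exp(18*s/5)/9. Integrate:
  int_0^t (16*exp(18*s/5)/9) ds = 40*exp(18*t/5)/81 - 40/81.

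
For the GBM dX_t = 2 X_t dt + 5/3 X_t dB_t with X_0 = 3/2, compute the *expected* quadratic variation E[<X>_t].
E[<X>_t] = 225*exp(61*t/9)/244 - 225/244

<X>_t = int_0^t ((5/3) * X_s)^2 ds. Taking expectation inside the integral: E[<X>_t] = (5/3)^2 * int_0^t E[X_s^2] ds. For GBM, E[X_s^2] = x_0^2 * exp((2 mu + sigma^2) s). Integrating:
  E[<X>_t] = (5/3)^2 * (3/2)^2 * (exp((2*2 + (5/3)^2) t) - 1) / (2*2 + (5/3)^2)
           = (5/3)^2 * (3/2)^2 * (exp((61/9) t) - 1) / (61/9) = 225*exp(61*t/9)/244 - 225/244.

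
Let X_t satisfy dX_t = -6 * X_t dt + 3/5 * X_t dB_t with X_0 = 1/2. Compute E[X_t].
E[X_t] = exp(-6*t)/2

For GBM dX = mu X dt + sigma X dB with X_0 = x_0, apply Itô to Y = log X: dY = (mu - sigma^2/2) dt + sigma dB, so Y_t = log(x_0) + (mu - sigma^2/2) t + sigma B_t and hence X_t = x_0 * exp((mu - sigma^2/2) t + sigma B_t).
With mu = -6, sigma = 3/5, x_0 = 1/2, this gives:
  X_t = 1/2 * exp((-309/50) * t + (3/5) * B_t).
Since sigma*B_t ~ Normal(0, sigma^2 t), E[exp(sigma*B_t)] = exp(sigma^2 t / 2); so E[X_t] = x_0 * exp((mu - sigma^2/2) t) * exp(sigma^2 t / 2) = x_0 * exp(mu t) = exp(-6*t)/2.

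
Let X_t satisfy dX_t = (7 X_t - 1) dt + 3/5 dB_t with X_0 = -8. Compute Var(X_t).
Var(X_t) = 9*exp(14*t)/350 - 9/350

The variance V(t) = Var(X_t) satisfies V'(t) = 2 a V(t) + c^2 with V(0) = 0 (drift coefficient is linear in X, diffusion is constant). With a = 7, c = 3/5, the solution is
  V(t) = (c^2 / (2 a)) * (exp(2 a t) - 1)
       = ((3/5)^2 / (2*7)) * (exp(14 t) - 1)
       = 9*exp(14*t)/350 - 9/350.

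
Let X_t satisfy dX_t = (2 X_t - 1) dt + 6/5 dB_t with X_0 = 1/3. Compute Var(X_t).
Var(X_t) = 9*exp(4*t)/25 - 9/25

The variance V(t) = Var(X_t) satisfies V'(t) = 2 a V(t) + c^2 with V(0) = 0 (drift coefficient is linear in X, diffusion is constant). With a = 2, c = 6/5, the solution is
  V(t) = (c^2 / (2 a)) * (exp(2 a t) - 1)
       = ((6/5)^2 / (2*2)) * (exp(4 t) - 1)
       = 9*exp(4*t)/25 - 9/25.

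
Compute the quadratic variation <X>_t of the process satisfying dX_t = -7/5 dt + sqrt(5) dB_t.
<X>_t = 5*t

For an Itô process dX_t = a(t) dt + b(t) dB_t, the quadratic variation is <X>_t = int_0^t b(s)^2 ds (the drift term does not contribute). Here b(s) = sqrt(5), so
  b(s)^2 = 5.
Integrating from 0 to t:
  <X>_t = int_0^t (5) ds = 5*t.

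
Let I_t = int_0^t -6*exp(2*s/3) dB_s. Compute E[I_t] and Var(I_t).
E[I_t] = 0; Var(I_t) = 27*exp(4*t/3) - 27

The Itô integral of a deterministic integrand f(s) has mean 0 because each increment f(s) * (B_{s+ds} - B_s) has mean 0. By the Itô isometry:
  Var( int_0^t f(s) dB_s ) = E[ (int_0^t f(s) dB_s)^2 ] = int_0^t f(s)^2 ds.
Here f(s) = -6*exp(2*s/3), so f(s)^2 = 36*exp(4*s/3). Integrate:
  int_0^t (36*exp(4*s/3)) ds = 27*exp(4*t/3) - 27.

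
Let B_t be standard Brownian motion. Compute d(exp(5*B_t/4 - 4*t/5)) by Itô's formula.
d(exp(5*B_t/4 - 4*t/5)) = (-3*exp(5*B_t/4 - 4*t/5)/160) dt + (5*exp(5*B_t/4 - 4*t/5)/4) dB_t

Itô's formula for f(t, x): d f(t, B_t) = (f_t + (1/2) f_xx) dt + f_x dB_t. Compute partials of f(t, x) = exp(-4*t/5 + 5*x/4):
  f_t(t,x)  = -4*exp(-4*t/5 + 5*x/4)/5
  f_x(t,x)  = 5*exp(-4*t/5 + 5*x/4)/4
  f_xx(t,x) = 25*exp(-4*t/5 + 5*x/4)/16
Assemble drift = f_t + (1/2) f_xx = -3*exp(-4*t/5 + 5*x/4)/160 and diffusion = f_x = 5*exp(-4*t/5 + 5*x/4)/4. Substituting x = B_t:
  d(exp(5*B_t/4 - 4*t/5)) = (-3*exp(5*B_t/4 - 4*t/5)/160) dt + (5*exp(5*B_t/4 - 4*t/5)/4) dB_t.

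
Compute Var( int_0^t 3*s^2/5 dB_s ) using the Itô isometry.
Var = 9*t^5/125

The Itô integral of a deterministic integrand f(s) has mean 0 because each increment f(s) * (B_{s+ds} - B_s) has mean 0. By the Itô isometry:
  Var( int_0^t f(s) dB_s ) = E[ (int_0^t f(s) dB_s)^2 ] = int_0^t f(s)^2 ds.
Here f(s) = 3*s^2/5, so f(s)^2 = 9*s^4/25. Integrate:
  int_0^t (9*s^4/25) ds = 9*t^5/125.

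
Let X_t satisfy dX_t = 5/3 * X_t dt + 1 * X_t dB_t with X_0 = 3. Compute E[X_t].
E[X_t] = 3*exp(5*t/3)

For GBM dX = mu X dt + sigma X dB with X_0 = x_0, apply Itô to Y = log X: dY = (mu - sigma^2/2) dt + sigma dB, so Y_t = log(x_0) + (mu - sigma^2/2) t + sigma B_t and hence X_t = x_0 * exp((mu - sigma^2/2) t + sigma B_t).
With mu = 5/3, sigma = 1, x_0 = 3, this gives:
  X_t = 3 * exp((7/6) * t + (1) * B_t).
Since sigma*B_t ~ Normal(0, sigma^2 t), E[exp(sigma*B_t)] = exp(sigma^2 t / 2); so E[X_t] = x_0 * exp((mu - sigma^2/2) t) * exp(sigma^2 t / 2) = x_0 * exp(mu t) = 3*exp(5*t/3).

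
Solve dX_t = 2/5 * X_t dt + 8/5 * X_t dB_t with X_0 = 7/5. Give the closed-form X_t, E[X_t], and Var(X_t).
X_t = 7/5 * exp((-22/25) t + (8/5) B_t); E[X_t] = 7*exp(2*t/5)/5; Var(X_t) = 49*(exp(64*t/25) - 1)*exp(4*t/5)/25

For GBM dX = mu X dt + sigma X dB with X_0 = x_0, apply Itô to Y = log X: dY = (mu - sigma^2/2) dt + sigma dB, so Y_t = log(x_0) + (mu - sigma^2/2) t + sigma B_t and hence X_t = x_0 * exp((mu - sigma^2/2) t + sigma B_t).
With mu = 2/5, sigma = 8/5, x_0 = 7/5, this gives:
  X_t = 7/5 * exp((-22/25) * t + (8/5) * B_t).
Since sigma*B_t ~ Normal(0, sigma^2 t), E[exp(sigma*B_t)] = exp(sigma^2 t / 2); so E[X_t] = x_0 * exp((mu - sigma^2/2) t) * exp(sigma^2 t / 2) = x_0 * exp(mu t) = 7*exp(2*t/5)/5.
Var(X_t) = E[X_t^2] - (E[X_t])^2 = x_0^2 * exp(2 mu t) * (exp(sigma^2 t) - 1) = 49*(exp(64*t/25) - 1)*exp(4*t/5)/25.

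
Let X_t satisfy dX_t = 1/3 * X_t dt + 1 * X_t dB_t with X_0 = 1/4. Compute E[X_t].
E[X_t] = exp(t/3)/4

For GBM dX = mu X dt + sigma X dB with X_0 = x_0, apply Itô to Y = log X: dY = (mu - sigma^2/2) dt + sigma dB, so Y_t = log(x_0) + (mu - sigma^2/2) t + sigma B_t and hence X_t = x_0 * exp((mu - sigma^2/2) t + sigma B_t).
With mu = 1/3, sigma = 1, x_0 = 1/4, this gives:
  X_t = 1/4 * exp((-1/6) * t + (1) * B_t).
Since sigma*B_t ~ Normal(0, sigma^2 t), E[exp(sigma*B_t)] = exp(sigma^2 t / 2); so E[X_t] = x_0 * exp((mu - sigma^2/2) t) * exp(sigma^2 t / 2) = x_0 * exp(mu t) = exp(t/3)/4.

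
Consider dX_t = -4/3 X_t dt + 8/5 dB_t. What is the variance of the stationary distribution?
lim Var(X_t) = 24/25

The OU SDE dX = -theta X dt + sigma dB admits the integrating factor exp(theta t): d(exp(theta t) X_t) = sigma exp(theta t) dB_t. Integrating from 0 to t gives X_t = x_0 * exp(-theta t) + sigma * int_0^t exp(-theta (t-s)) dB_s for any initial x_0. The Itô integral has variance (by the Itô isometry) sigma^2 * int_0^t exp(-2 theta (t - s)) ds = sigma^2 * (1 - exp(-2 theta t)) / (2 theta), independent of x_0.
With theta = 4/3, sigma = 8/5:
  Var(X_t) = (8/5)^2 * (1 - exp(-2*4/3 t)) / (2 * 4/3) = 24/25 - 24*exp(-8*t/3)/25.
As t -> infinity, exp(-2*4/3 t) -> 0, so the stationary variance is sigma^2 / (2 theta) = 24/25.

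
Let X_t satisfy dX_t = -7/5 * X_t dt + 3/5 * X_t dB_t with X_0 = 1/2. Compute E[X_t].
E[X_t] = exp(-7*t/5)/2

For GBM dX = mu X dt + sigma X dB with X_0 = x_0, apply Itô to Y = log X: dY = (mu - sigma^2/2) dt + sigma dB, so Y_t = log(x_0) + (mu - sigma^2/2) t + sigma B_t and hence X_t = x_0 * exp((mu - sigma^2/2) t + sigma B_t).
With mu = -7/5, sigma = 3/5, x_0 = 1/2, this gives:
  X_t = 1/2 * exp((-79/50) * t + (3/5) * B_t).
Since sigma*B_t ~ Normal(0, sigma^2 t), E[exp(sigma*B_t)] = exp(sigma^2 t / 2); so E[X_t] = x_0 * exp((mu - sigma^2/2) t) * exp(sigma^2 t / 2) = x_0 * exp(mu t) = exp(-7*t/5)/2.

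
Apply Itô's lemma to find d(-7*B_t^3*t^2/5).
d(-7*B_t^3*t^2/5) = (7*B_t*t*(-2*B_t^2 - 3*t)/5) dt + (-21*B_t^2*t^2/5) dB_t

Itô's formula for f(t, x): d f(t, B_t) = (f_t + (1/2) f_xx) dt + f_x dB_t. Compute partials of f(t, x) = -7*t^2*x^3/5:
  f_t(t,x)  = -14*t*x^3/5
  f_x(t,x)  = -21*t^2*x^2/5
  f_xx(t,x) = -42*t^2*x/5
Assemble drift = f_t + (1/2) f_xx = 7*t*x*(-3*t - 2*x^2)/5 and diffusion = f_x = -21*t^2*x^2/5. Substituting x = B_t:
  d(-7*B_t^3*t^2/5) = (7*B_t*t*(-2*B_t^2 - 3*t)/5) dt + (-21*B_t^2*t^2/5) dB_t.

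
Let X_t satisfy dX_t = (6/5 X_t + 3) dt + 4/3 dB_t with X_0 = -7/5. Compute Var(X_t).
Var(X_t) = 20*exp(12*t/5)/27 - 20/27

The variance V(t) = Var(X_t) satisfies V'(t) = 2 a V(t) + c^2 with V(0) = 0 (drift coefficient is linear in X, diffusion is constant). With a = 6/5, c = 4/3, the solution is
  V(t) = (c^2 / (2 a)) * (exp(2 a t) - 1)
       = ((4/3)^2 / (2*(6/5))) * (exp((12/5) t) - 1)
       = 20*exp(12*t/5)/27 - 20/27.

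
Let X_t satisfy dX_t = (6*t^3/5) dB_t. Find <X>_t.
<X>_t = 36*t^7/175

For an Itô process dX_t = a(t) dt + b(t) dB_t, the quadratic variation is <X>_t = int_0^t b(s)^2 ds (the drift term does not contribute). Here b(s) = 6*s^3/5, so
  b(s)^2 = 36*s^6/25.
Integrating from 0 to t:
  <X>_t = int_0^t (36*s^6/25) ds = 36*t^7/175.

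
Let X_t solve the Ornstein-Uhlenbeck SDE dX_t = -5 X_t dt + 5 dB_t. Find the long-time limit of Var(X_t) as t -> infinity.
lim Var(X_t) = 5/2

The OU SDE dX = -theta X dt + sigma dB admits the integrating factor exp(theta t): d(exp(theta t) X_t) = sigma exp(theta t) dB_t. Integrating from 0 to t gives X_t = x_0 * exp(-theta t) + sigma * int_0^t exp(-theta (t-s)) dB_s for any initial x_0. The Itô integral has variance (by the Itô isometry) sigma^2 * int_0^t exp(-2 theta (t - s)) ds = sigma^2 * (1 - exp(-2 theta t)) / (2 theta), independent of x_0.
With theta = 5, sigma = 5:
  Var(X_t) = (5)^2 * (1 - exp(-2*5 t)) / (2 * 5) = 5/2 - 5*exp(-10*t)/2.
As t -> infinity, exp(-2*5 t) -> 0, so the stationary variance is sigma^2 / (2 theta) = 5/2.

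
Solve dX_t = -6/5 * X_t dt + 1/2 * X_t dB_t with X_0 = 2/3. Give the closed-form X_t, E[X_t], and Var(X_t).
X_t = 2/3 * exp((-53/40) t + (1/2) B_t); E[X_t] = 2*exp(-6*t/5)/3; Var(X_t) = (4*exp(t/4) - 4)*exp(-12*t/5)/9

For GBM dX = mu X dt + sigma X dB with X_0 = x_0, apply Itô to Y = log X: dY = (mu - sigma^2/2) dt + sigma dB, so Y_t = log(x_0) + (mu - sigma^2/2) t + sigma B_t and hence X_t = x_0 * exp((mu - sigma^2/2) t + sigma B_t).
With mu = -6/5, sigma = 1/2, x_0 = 2/3, this gives:
  X_t = 2/3 * exp((-53/40) * t + (1/2) * B_t).
Since sigma*B_t ~ Normal(0, sigma^2 t), E[exp(sigma*B_t)] = exp(sigma^2 t / 2); so E[X_t] = x_0 * exp((mu - sigma^2/2) t) * exp(sigma^2 t / 2) = x_0 * exp(mu t) = 2*exp(-6*t/5)/3.
Var(X_t) = E[X_t^2] - (E[X_t])^2 = x_0^2 * exp(2 mu t) * (exp(sigma^2 t) - 1) = (4*exp(t/4) - 4)*exp(-12*t/5)/9.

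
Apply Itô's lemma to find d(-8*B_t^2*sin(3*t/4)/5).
d(-8*B_t^2*sin(3*t/4)/5) = (-6*B_t^2*cos(3*t/4)/5 - 8*sin(3*t/4)/5) dt + (-16*B_t*sin(3*t/4)/5) dB_t

Itô's formula for f(t, x): d f(t, B_t) = (f_t + (1/2) f_xx) dt + f_x dB_t. Compute partials of f(t, x) = -8*x^2*sin(3*t/4)/5:
  f_t(t,x)  = -6*x^2*cos(3*t/4)/5
  f_x(t,x)  = -16*x*sin(3*t/4)/5
  f_xx(t,x) = -16*sin(3*t/4)/5
Assemble drift = f_t + (1/2) f_xx = -6*x^2*cos(3*t/4)/5 - 8*sin(3*t/4)/5 and diffusion = f_x = -16*x*sin(3*t/4)/5. Substituting x = B_t:
  d(-8*B_t^2*sin(3*t/4)/5) = (-6*B_t^2*cos(3*t/4)/5 - 8*sin(3*t/4)/5) dt + (-16*B_t*sin(3*t/4)/5) dB_t.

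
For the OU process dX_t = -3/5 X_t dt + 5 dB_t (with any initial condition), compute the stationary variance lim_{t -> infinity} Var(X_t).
lim Var(X_t) = 125/6

The OU SDE dX = -theta X dt + sigma dB admits the integrating factor exp(theta t): d(exp(theta t) X_t) = sigma exp(theta t) dB_t. Integrating from 0 to t gives X_t = x_0 * exp(-theta t) + sigma * int_0^t exp(-theta (t-s)) dB_s for any initial x_0. The Itô integral has variance (by the Itô isometry) sigma^2 * int_0^t exp(-2 theta (t - s)) ds = sigma^2 * (1 - exp(-2 theta t)) / (2 theta), independent of x_0.
With theta = 3/5, sigma = 5:
  Var(X_t) = (5)^2 * (1 - exp(-2*3/5 t)) / (2 * 3/5) = 125/6 - 125*exp(-6*t/5)/6.
As t -> infinity, exp(-2*3/5 t) -> 0, so the stationary variance is sigma^2 / (2 theta) = 125/6.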